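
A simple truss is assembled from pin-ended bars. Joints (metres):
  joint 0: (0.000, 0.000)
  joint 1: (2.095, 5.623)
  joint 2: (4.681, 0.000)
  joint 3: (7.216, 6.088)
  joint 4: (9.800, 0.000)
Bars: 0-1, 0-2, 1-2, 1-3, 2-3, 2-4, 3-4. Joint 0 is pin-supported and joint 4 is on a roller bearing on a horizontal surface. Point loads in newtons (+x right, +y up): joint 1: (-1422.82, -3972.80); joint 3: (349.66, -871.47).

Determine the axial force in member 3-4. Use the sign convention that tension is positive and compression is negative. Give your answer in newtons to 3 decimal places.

-968.818

N=5 nodes, M=7 members, R=3 reactions → 2N=10, M+R=10
member 0 (0-1): L=6.0006, (cx,cy)=(0.3491,0.9371)
member 1 (0-2): L=4.6810, (cx,cy)=(1.0000,0.0000)
member 2 (1-2): L=6.1891, (cx,cy)=(0.4178,-0.9085)
member 3 (1-3): L=5.1421, (cx,cy)=(0.9959,0.0904)
member 4 (2-3): L=6.5947, (cx,cy)=(0.3844,0.9232)
member 5 (2-4): L=5.1190, (cx,cy)=(1.0000,0.0000)
member 6 (3-4): L=6.6137, (cx,cy)=(0.3907,-0.9205)
solve A·x = −loads:
  F[0-1] = -4217.8739 N (compression)
  F[0-2] = +399.4346 N (tension)
  F[1-2] = -26.2678 N (compression)
  F[1-3] = -38.9588 N (compression)
  F[2-3] = +25.8512 N (tension)
  F[2-4] = +378.5220 N (tension)
  F[3-4] = -968.8175 N (compression)
  Rx@0 = +1073.1600 N
  Ry@0 = +3952.4581 N
  Ry@4 = +891.8119 N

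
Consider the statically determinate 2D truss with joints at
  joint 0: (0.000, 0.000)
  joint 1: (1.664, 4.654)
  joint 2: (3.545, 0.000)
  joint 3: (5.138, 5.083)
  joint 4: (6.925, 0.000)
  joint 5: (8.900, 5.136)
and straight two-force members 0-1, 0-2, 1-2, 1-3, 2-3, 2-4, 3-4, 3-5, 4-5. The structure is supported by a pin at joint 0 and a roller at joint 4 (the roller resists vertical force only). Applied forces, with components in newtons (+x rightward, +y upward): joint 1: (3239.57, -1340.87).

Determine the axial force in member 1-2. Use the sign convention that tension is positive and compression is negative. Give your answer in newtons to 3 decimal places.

-2926.073

N=6 nodes, M=9 members, R=3 reactions → 2N=12, M+R=12
member 0 (0-1): L=4.9425, (cx,cy)=(0.3367,0.9416)
member 1 (0-2): L=3.5450, (cx,cy)=(1.0000,0.0000)
member 2 (1-2): L=5.0197, (cx,cy)=(0.3747,-0.9271)
member 3 (1-3): L=3.5004, (cx,cy)=(0.9925,0.1226)
member 4 (2-3): L=5.3268, (cx,cy)=(0.2991,0.9542)
member 5 (2-4): L=3.3800, (cx,cy)=(1.0000,0.0000)
member 6 (3-4): L=5.3880, (cx,cy)=(0.3317,-0.9434)
member 7 (3-5): L=3.7624, (cx,cy)=(0.9999,0.0141)
member 8 (4-5): L=5.5026, (cx,cy)=(0.3589,0.9334)
solve A·x = −loads:
  F[0-1] = +1230.3272 N (tension)
  F[0-2] = +2825.3562 N (tension)
  F[1-2] = -2926.0731 N (compression)
  F[1-3] = -1742.0307 N (compression)
  F[2-3] = +2842.9804 N (tension)
  F[2-4] = +878.6901 N (tension)
  F[3-4] = -2649.3335 N (compression)
  F[3-5] = -0.0000 N (compression)
  F[4-5] = +0.0000 N (tension)
  Rx@0 = -3239.5700 N
  Ry@0 = -1158.5042 N
  Ry@4 = +2499.3742 N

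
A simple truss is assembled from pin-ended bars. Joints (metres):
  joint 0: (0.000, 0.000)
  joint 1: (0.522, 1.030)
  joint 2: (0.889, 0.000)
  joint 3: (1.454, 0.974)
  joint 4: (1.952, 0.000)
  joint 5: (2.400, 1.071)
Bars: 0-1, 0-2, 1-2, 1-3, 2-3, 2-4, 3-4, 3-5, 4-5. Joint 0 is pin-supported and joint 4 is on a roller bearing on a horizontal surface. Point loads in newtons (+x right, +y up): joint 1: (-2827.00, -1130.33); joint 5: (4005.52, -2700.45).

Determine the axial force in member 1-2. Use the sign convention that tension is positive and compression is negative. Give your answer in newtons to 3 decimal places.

N=6 nodes, M=9 members, R=3 reactions → 2N=12, M+R=12
member 0 (0-1): L=1.1547, (cx,cy)=(0.4521,0.8920)
member 1 (0-2): L=0.8890, (cx,cy)=(1.0000,0.0000)
member 2 (1-2): L=1.0934, (cx,cy)=(0.3356,-0.9420)
member 3 (1-3): L=0.9337, (cx,cy)=(0.9982,-0.0600)
member 4 (2-3): L=1.1260, (cx,cy)=(0.5018,0.8650)
member 5 (2-4): L=1.0630, (cx,cy)=(1.0000,0.0000)
member 6 (3-4): L=1.0939, (cx,cy)=(0.4552,-0.8904)
member 7 (3-5): L=0.9510, (cx,cy)=(0.9948,0.1020)
member 8 (4-5): L=1.1609, (cx,cy)=(0.3859,0.9225)
solve A·x = −loads:
  F[0-1] = +557.9786 N (tension)
  F[0-2] = +926.2821 N (tension)
  F[1-2] = -1966.8202 N (compression)
  F[1-3] = +3746.1277 N (tension)
  F[2-3] = +2141.8776 N (tension)
  F[2-4] = -808.5962 N (compression)
  F[3-4] = -1210.6276 N (compression)
  F[3-5] = +5393.3731 N (tension)
  F[4-5] = -3523.5142 N (compression)
  Rx@0 = -1178.5200 N
  Ry@0 = -497.7109 N
  Ry@4 = +4328.4909 N

-1966.820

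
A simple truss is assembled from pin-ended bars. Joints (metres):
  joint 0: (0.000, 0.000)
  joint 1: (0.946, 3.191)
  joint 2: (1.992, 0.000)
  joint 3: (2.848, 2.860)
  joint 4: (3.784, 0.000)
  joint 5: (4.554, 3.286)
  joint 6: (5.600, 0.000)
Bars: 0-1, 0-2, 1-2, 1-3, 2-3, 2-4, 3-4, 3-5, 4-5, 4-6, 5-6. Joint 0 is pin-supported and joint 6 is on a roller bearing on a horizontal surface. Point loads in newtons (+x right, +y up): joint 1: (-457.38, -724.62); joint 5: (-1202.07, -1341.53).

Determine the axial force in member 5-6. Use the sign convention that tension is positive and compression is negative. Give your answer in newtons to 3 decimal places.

-259.609

N=7 nodes, M=11 members, R=3 reactions → 2N=14, M+R=14
member 0 (0-1): L=3.3283, (cx,cy)=(0.2842,0.9588)
member 1 (0-2): L=1.9920, (cx,cy)=(1.0000,0.0000)
member 2 (1-2): L=3.3581, (cx,cy)=(0.3115,-0.9502)
member 3 (1-3): L=1.9306, (cx,cy)=(0.9852,-0.1715)
member 4 (2-3): L=2.9854, (cx,cy)=(0.2867,0.9580)
member 5 (2-4): L=1.7920, (cx,cy)=(1.0000,0.0000)
member 6 (3-4): L=3.0093, (cx,cy)=(0.3110,-0.9504)
member 7 (3-5): L=1.7584, (cx,cy)=(0.9702,0.2423)
member 8 (4-5): L=3.3750, (cx,cy)=(0.2281,0.9736)
member 9 (4-6): L=1.8160, (cx,cy)=(1.0000,0.0000)
member 10 (5-6): L=3.4485, (cx,cy)=(0.3033,-0.9529)
solve A·x = −loads:
  F[0-1] = -1897.0131 N (compression)
  F[0-2] = -1120.2590 N (compression)
  F[1-2] = +1236.9835 N (tension)
  F[1-3] = -474.1384 N (compression)
  F[2-3] = -1226.9629 N (compression)
  F[2-4] = -383.1413 N (compression)
  F[3-4] = +865.3726 N (tension)
  F[3-5] = -1121.5036 N (compression)
  F[4-5] = -844.7259 N (compression)
  F[4-6] = +78.7454 N (tension)
  F[5-6] = -259.6087 N (compression)
  Rx@0 = +1659.4500 N
  Ry@0 = +1818.7720 N
  Ry@6 = +247.3780 N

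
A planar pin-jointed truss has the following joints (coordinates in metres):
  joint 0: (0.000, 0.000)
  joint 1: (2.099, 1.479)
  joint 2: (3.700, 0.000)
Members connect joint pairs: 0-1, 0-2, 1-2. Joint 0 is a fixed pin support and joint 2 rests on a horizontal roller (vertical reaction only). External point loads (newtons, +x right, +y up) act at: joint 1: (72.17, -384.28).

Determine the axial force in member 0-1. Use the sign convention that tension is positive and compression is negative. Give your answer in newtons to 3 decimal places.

N=3 nodes, M=3 members, R=3 reactions → 2N=6, M+R=6
member 0 (0-1): L=2.5677, (cx,cy)=(0.8175,0.5760)
member 1 (0-2): L=3.7000, (cx,cy)=(1.0000,0.0000)
member 2 (1-2): L=2.1796, (cx,cy)=(0.7345,-0.6786)
solve A·x = −loads:
  F[0-1] = -238.5967 N (compression)
  F[0-2] = +267.2117 N (tension)
  F[1-2] = -363.7812 N (compression)
  Rx@0 = -72.1700 N
  Ry@0 = +137.4305 N
  Ry@2 = +246.8495 N

-238.597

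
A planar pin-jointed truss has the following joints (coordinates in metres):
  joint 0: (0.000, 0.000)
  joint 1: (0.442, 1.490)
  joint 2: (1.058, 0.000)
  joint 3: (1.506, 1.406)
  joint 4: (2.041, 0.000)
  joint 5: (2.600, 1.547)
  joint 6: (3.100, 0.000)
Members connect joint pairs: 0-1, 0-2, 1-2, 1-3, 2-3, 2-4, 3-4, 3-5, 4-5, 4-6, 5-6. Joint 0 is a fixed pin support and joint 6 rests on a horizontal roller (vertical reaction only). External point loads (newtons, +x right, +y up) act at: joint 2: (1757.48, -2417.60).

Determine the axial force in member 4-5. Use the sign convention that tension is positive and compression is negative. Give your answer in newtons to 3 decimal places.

958.503

N=7 nodes, M=11 members, R=3 reactions → 2N=14, M+R=14
member 0 (0-1): L=1.5542, (cx,cy)=(0.2844,0.9587)
member 1 (0-2): L=1.0580, (cx,cy)=(1.0000,0.0000)
member 2 (1-2): L=1.6123, (cx,cy)=(0.3821,-0.9241)
member 3 (1-3): L=1.0673, (cx,cy)=(0.9969,-0.0787)
member 4 (2-3): L=1.4756, (cx,cy)=(0.3036,0.9528)
member 5 (2-4): L=0.9830, (cx,cy)=(1.0000,0.0000)
member 6 (3-4): L=1.5043, (cx,cy)=(0.3556,-0.9346)
member 7 (3-5): L=1.1030, (cx,cy)=(0.9918,0.1278)
member 8 (4-5): L=1.6449, (cx,cy)=(0.3398,0.9405)
member 9 (4-6): L=1.0590, (cx,cy)=(1.0000,0.0000)
member 10 (5-6): L=1.6258, (cx,cy)=(0.3075,-0.9515)
solve A·x = −loads:
  F[0-1] = -1661.0875 N (compression)
  F[0-2] = +2229.8850 N (tension)
  F[1-2] = +1823.0840 N (tension)
  F[1-3] = -1172.5689 N (compression)
  F[2-3] = +769.1211 N (tension)
  F[2-4] = +935.4303 N (tension)
  F[3-4] = -964.5122 N (compression)
  F[3-5] = -597.3152 N (compression)
  F[4-5] = +958.5033 N (tension)
  F[4-6] = +266.6786 N (tension)
  F[5-6] = -867.1293 N (compression)
  Rx@0 = -1757.4800 N
  Ry@0 = +1592.4965 N
  Ry@6 = +825.1035 N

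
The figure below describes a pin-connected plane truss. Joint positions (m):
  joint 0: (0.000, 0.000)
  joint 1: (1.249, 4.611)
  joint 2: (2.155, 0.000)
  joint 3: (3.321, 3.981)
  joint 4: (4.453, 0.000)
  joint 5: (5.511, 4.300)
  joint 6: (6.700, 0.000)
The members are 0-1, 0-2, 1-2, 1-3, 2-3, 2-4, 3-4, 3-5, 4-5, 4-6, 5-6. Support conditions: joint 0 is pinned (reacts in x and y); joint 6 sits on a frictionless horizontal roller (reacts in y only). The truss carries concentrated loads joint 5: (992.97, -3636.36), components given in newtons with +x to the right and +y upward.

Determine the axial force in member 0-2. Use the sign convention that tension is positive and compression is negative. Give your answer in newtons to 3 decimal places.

995.148

N=7 nodes, M=11 members, R=3 reactions → 2N=14, M+R=14
member 0 (0-1): L=4.7772, (cx,cy)=(0.2615,0.9652)
member 1 (0-2): L=2.1550, (cx,cy)=(1.0000,0.0000)
member 2 (1-2): L=4.6992, (cx,cy)=(0.1928,-0.9812)
member 3 (1-3): L=2.1657, (cx,cy)=(0.9568,-0.2909)
member 4 (2-3): L=4.1482, (cx,cy)=(0.2811,0.9597)
member 5 (2-4): L=2.2980, (cx,cy)=(1.0000,0.0000)
member 6 (3-4): L=4.1388, (cx,cy)=(0.2735,-0.9619)
member 7 (3-5): L=2.2131, (cx,cy)=(0.9896,0.1441)
member 8 (4-5): L=4.4282, (cx,cy)=(0.2389,0.9710)
member 9 (4-6): L=2.2470, (cx,cy)=(1.0000,0.0000)
member 10 (5-6): L=4.4614, (cx,cy)=(0.2665,-0.9638)
solve A·x = −loads:
  F[0-1] = -8.3287 N (compression)
  F[0-2] = +995.1475 N (tension)
  F[1-2] = +9.4308 N (tension)
  F[1-3] = -4.1764 N (compression)
  F[2-3] = -9.6427 N (compression)
  F[2-4] = +999.6762 N (tension)
  F[3-4] = +7.0501 N (tension)
  F[3-5] = -8.7256 N (compression)
  F[4-5] = -6.9835 N (compression)
  F[4-6] = +1003.2730 N (tension)
  F[5-6] = -3764.4748 N (compression)
  Rx@0 = -992.9700 N
  Ry@0 = +8.0390 N
  Ry@6 = +3628.3210 N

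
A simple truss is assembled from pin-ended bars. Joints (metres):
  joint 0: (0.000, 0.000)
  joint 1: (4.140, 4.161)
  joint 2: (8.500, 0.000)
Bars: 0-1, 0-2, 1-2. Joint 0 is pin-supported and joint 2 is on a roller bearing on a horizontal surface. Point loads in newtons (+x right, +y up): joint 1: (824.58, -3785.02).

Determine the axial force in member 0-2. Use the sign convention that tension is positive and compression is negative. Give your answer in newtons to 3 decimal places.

2354.655

N=3 nodes, M=3 members, R=3 reactions → 2N=6, M+R=6
member 0 (0-1): L=5.8697, (cx,cy)=(0.7053,0.7089)
member 1 (0-2): L=8.5000, (cx,cy)=(1.0000,0.0000)
member 2 (1-2): L=6.0269, (cx,cy)=(0.7234,-0.6904)
solve A·x = −loads:
  F[0-1] = -2169.3481 N (compression)
  F[0-2] = +2354.6552 N (tension)
  F[1-2] = -3254.8786 N (compression)
  Rx@0 = -824.5800 N
  Ry@0 = +1537.8364 N
  Ry@2 = +2247.1836 N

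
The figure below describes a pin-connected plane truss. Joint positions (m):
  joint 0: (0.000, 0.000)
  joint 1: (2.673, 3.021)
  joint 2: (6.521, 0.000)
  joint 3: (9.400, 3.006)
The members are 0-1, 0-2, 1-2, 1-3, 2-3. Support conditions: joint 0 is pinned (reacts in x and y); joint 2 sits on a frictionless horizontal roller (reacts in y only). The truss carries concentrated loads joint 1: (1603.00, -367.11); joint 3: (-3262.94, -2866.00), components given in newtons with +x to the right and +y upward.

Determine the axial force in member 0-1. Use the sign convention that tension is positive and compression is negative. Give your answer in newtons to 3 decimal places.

N=4 nodes, M=5 members, R=3 reactions → 2N=8, M+R=8
member 0 (0-1): L=4.0338, (cx,cy)=(0.6627,0.7489)
member 1 (0-2): L=6.5210, (cx,cy)=(1.0000,0.0000)
member 2 (1-2): L=4.8922, (cx,cy)=(0.7866,-0.6175)
member 3 (1-3): L=6.7270, (cx,cy)=(1.0000,-0.0022)
member 4 (2-3): L=4.1623, (cx,cy)=(0.6917,0.7222)
solve A·x = −loads:
  F[0-1] = +383.4845 N (tension)
  F[0-2] = -1914.0576 N (compression)
  F[1-2] = -1057.7220 N (compression)
  F[1-3] = -516.9225 N (compression)
  F[2-3] = -3970.0357 N (compression)
  Rx@0 = +1659.9400 N
  Ry@0 = -287.2014 N
  Ry@2 = +3520.3114 N

383.485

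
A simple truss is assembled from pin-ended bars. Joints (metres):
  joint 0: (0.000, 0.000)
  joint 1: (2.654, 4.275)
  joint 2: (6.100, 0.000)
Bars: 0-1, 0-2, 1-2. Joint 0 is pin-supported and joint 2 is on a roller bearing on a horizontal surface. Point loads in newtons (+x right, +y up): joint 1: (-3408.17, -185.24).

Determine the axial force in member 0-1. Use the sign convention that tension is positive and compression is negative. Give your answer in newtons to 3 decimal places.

-2934.539

N=3 nodes, M=3 members, R=3 reactions → 2N=6, M+R=6
member 0 (0-1): L=5.0318, (cx,cy)=(0.5274,0.8496)
member 1 (0-2): L=6.1000, (cx,cy)=(1.0000,0.0000)
member 2 (1-2): L=5.4910, (cx,cy)=(0.6276,-0.7786)
solve A·x = −loads:
  F[0-1] = -2934.5390 N (compression)
  F[0-2] = -1860.3709 N (compression)
  F[1-2] = +2964.3659 N (tension)
  Rx@0 = +3408.1700 N
  Ry@0 = +2493.1580 N
  Ry@2 = -2307.9180 N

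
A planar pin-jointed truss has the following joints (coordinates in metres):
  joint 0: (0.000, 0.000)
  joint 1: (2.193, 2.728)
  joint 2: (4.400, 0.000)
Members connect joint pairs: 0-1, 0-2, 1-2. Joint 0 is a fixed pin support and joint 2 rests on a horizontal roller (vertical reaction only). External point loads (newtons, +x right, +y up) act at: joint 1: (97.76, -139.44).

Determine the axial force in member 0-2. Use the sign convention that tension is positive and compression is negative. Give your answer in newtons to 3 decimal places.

105.261

N=3 nodes, M=3 members, R=3 reactions → 2N=6, M+R=6
member 0 (0-1): L=3.5002, (cx,cy)=(0.6265,0.7794)
member 1 (0-2): L=4.4000, (cx,cy)=(1.0000,0.0000)
member 2 (1-2): L=3.5090, (cx,cy)=(0.6290,-0.7774)
solve A·x = −loads:
  F[0-1] = -11.9717 N (compression)
  F[0-2] = +105.2608 N (tension)
  F[1-2] = -167.3567 N (compression)
  Rx@0 = -97.7600 N
  Ry@0 = +9.3306 N
  Ry@2 = +130.1094 N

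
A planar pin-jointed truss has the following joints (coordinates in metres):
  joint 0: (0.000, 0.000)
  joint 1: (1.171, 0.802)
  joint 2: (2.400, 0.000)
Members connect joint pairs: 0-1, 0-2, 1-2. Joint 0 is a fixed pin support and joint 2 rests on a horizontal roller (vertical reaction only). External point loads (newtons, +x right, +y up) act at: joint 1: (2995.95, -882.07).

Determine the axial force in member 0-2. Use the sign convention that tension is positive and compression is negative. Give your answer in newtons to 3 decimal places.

2193.693

N=3 nodes, M=3 members, R=3 reactions → 2N=6, M+R=6
member 0 (0-1): L=1.4193, (cx,cy)=(0.8250,0.5651)
member 1 (0-2): L=2.4000, (cx,cy)=(1.0000,0.0000)
member 2 (1-2): L=1.4675, (cx,cy)=(0.8375,-0.5465)
solve A·x = −loads:
  F[0-1] = +972.3757 N (tension)
  F[0-2] = +2193.6934 N (tension)
  F[1-2] = -2619.4560 N (compression)
  Rx@0 = -2995.9500 N
  Ry@0 = -549.4533 N
  Ry@2 = +1431.5233 N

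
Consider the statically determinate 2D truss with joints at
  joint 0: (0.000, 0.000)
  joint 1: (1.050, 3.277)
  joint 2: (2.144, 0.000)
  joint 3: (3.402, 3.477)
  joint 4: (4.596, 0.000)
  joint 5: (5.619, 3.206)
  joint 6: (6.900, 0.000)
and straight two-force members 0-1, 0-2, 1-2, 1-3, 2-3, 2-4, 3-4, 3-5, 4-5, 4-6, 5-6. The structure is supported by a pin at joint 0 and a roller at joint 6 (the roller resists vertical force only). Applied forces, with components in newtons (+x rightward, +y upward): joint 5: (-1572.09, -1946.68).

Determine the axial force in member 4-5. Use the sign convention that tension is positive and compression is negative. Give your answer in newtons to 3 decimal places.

N=7 nodes, M=11 members, R=3 reactions → 2N=14, M+R=14
member 0 (0-1): L=3.4411, (cx,cy)=(0.3051,0.9523)
member 1 (0-2): L=2.1440, (cx,cy)=(1.0000,0.0000)
member 2 (1-2): L=3.4548, (cx,cy)=(0.3167,-0.9485)
member 3 (1-3): L=2.3605, (cx,cy)=(0.9964,0.0847)
member 4 (2-3): L=3.6976, (cx,cy)=(0.3402,0.9403)
member 5 (2-4): L=2.4520, (cx,cy)=(1.0000,0.0000)
member 6 (3-4): L=3.6763, (cx,cy)=(0.3248,-0.9458)
member 7 (3-5): L=2.2335, (cx,cy)=(0.9926,-0.1213)
member 8 (4-5): L=3.3653, (cx,cy)=(0.3040,0.9527)
member 9 (4-6): L=2.3040, (cx,cy)=(1.0000,0.0000)
member 10 (5-6): L=3.4524, (cx,cy)=(0.3710,-0.9286)
solve A·x = −loads:
  F[0-1] = -1146.5367 N (compression)
  F[0-2] = -1222.2424 N (compression)
  F[1-2] = +1088.8224 N (tension)
  F[1-3] = -697.1430 N (compression)
  F[2-3] = -1098.3097 N (compression)
  F[2-4] = -503.7841 N (compression)
  F[3-4] = +1349.1456 N (tension)
  F[3-5] = -1517.6990 N (compression)
  F[4-5] = -1339.3921 N (compression)
  F[4-6] = +341.5557 N (tension)
  F[5-6] = -920.5333 N (compression)
  Rx@0 = +1572.0900 N
  Ry@0 = +1091.8576 N
  Ry@6 = +854.8224 N

-1339.392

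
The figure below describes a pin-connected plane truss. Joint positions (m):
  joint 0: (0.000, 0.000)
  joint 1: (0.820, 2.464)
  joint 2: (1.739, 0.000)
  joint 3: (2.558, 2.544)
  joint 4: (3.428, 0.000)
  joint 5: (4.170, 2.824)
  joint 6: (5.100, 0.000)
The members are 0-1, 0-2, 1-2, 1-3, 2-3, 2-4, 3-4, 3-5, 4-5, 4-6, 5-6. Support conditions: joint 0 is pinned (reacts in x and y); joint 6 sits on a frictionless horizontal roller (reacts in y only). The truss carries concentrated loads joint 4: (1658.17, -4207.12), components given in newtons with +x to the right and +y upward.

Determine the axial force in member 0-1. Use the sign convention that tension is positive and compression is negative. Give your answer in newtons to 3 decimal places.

-1453.648

N=7 nodes, M=11 members, R=3 reactions → 2N=14, M+R=14
member 0 (0-1): L=2.5969, (cx,cy)=(0.3158,0.9488)
member 1 (0-2): L=1.7390, (cx,cy)=(1.0000,0.0000)
member 2 (1-2): L=2.6298, (cx,cy)=(0.3495,-0.9370)
member 3 (1-3): L=1.7398, (cx,cy)=(0.9989,0.0460)
member 4 (2-3): L=2.6726, (cx,cy)=(0.3064,0.9519)
member 5 (2-4): L=1.6890, (cx,cy)=(1.0000,0.0000)
member 6 (3-4): L=2.6886, (cx,cy)=(0.3236,-0.9462)
member 7 (3-5): L=1.6361, (cx,cy)=(0.9852,0.1711)
member 8 (4-5): L=2.9199, (cx,cy)=(0.2541,0.9672)
member 9 (4-6): L=1.6720, (cx,cy)=(1.0000,0.0000)
member 10 (5-6): L=2.9732, (cx,cy)=(0.3128,-0.9498)
solve A·x = −loads:
  F[0-1] = -1453.6481 N (compression)
  F[0-2] = +2117.1821 N (tension)
  F[1-2] = +1425.0710 N (tension)
  F[1-3] = -958.0250 N (compression)
  F[2-3] = -1402.7110 N (compression)
  F[2-4] = +3045.0358 N (tension)
  F[3-4] = +1135.6490 N (tension)
  F[3-5] = -1780.6102 N (compression)
  F[4-5] = +3238.8952 N (tension)
  F[4-6] = +931.2661 N (tension)
  F[5-6] = -2977.2406 N (compression)
  Rx@0 = -1658.1700 N
  Ry@0 = +1379.2754 N
  Ry@6 = +2827.8446 N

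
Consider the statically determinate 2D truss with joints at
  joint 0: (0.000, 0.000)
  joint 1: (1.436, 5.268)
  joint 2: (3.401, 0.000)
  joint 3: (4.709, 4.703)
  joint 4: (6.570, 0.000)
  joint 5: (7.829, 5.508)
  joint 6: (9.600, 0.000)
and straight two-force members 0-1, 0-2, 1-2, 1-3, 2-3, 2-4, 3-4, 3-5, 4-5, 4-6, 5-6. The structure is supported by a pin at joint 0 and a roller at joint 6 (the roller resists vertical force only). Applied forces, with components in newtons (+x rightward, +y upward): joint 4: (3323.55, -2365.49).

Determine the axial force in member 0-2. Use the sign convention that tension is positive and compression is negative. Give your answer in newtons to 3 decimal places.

3527.067

N=7 nodes, M=11 members, R=3 reactions → 2N=14, M+R=14
member 0 (0-1): L=5.4602, (cx,cy)=(0.2630,0.9648)
member 1 (0-2): L=3.4010, (cx,cy)=(1.0000,0.0000)
member 2 (1-2): L=5.6225, (cx,cy)=(0.3495,-0.9369)
member 3 (1-3): L=3.3214, (cx,cy)=(0.9854,-0.1701)
member 4 (2-3): L=4.8815, (cx,cy)=(0.2680,0.9634)
member 5 (2-4): L=3.1690, (cx,cy)=(1.0000,0.0000)
member 6 (3-4): L=5.0578, (cx,cy)=(0.3679,-0.9298)
member 7 (3-5): L=3.2222, (cx,cy)=(0.9683,0.2498)
member 8 (4-5): L=5.6501, (cx,cy)=(0.2228,0.9749)
member 9 (4-6): L=3.0300, (cx,cy)=(1.0000,0.0000)
member 10 (5-6): L=5.7857, (cx,cy)=(0.3061,-0.9520)
solve A·x = −loads:
  F[0-1] = -773.8491 N (compression)
  F[0-2] = +3527.0672 N (tension)
  F[1-2] = +891.7741 N (tension)
  F[1-3] = -522.7991 N (compression)
  F[2-3] = -867.2535 N (compression)
  F[2-4] = +4071.1103 N (tension)
  F[3-4] = +540.3370 N (tension)
  F[3-5] = -977.3676 N (compression)
  F[4-5] = +1911.1093 N (tension)
  F[4-6] = +520.5230 N (tension)
  F[5-6] = -1700.5069 N (compression)
  Rx@0 = -3323.5500 N
  Ry@0 = +746.6078 N
  Ry@6 = +1618.8822 N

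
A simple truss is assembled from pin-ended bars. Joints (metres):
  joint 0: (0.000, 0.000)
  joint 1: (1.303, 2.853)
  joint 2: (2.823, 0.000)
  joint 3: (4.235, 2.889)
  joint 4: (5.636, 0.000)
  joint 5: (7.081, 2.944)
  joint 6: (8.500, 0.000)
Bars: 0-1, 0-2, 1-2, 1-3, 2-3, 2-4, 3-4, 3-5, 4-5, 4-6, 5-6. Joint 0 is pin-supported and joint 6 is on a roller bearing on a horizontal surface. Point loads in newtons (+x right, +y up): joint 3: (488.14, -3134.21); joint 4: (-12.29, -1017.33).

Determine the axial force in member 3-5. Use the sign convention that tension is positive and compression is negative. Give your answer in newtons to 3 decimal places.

-2359.579

N=7 nodes, M=11 members, R=3 reactions → 2N=14, M+R=14
member 0 (0-1): L=3.1365, (cx,cy)=(0.4154,0.9096)
member 1 (0-2): L=2.8230, (cx,cy)=(1.0000,0.0000)
member 2 (1-2): L=3.2326, (cx,cy)=(0.4702,-0.8826)
member 3 (1-3): L=2.9322, (cx,cy)=(0.9999,0.0123)
member 4 (2-3): L=3.2156, (cx,cy)=(0.4391,0.8984)
member 5 (2-4): L=2.8130, (cx,cy)=(1.0000,0.0000)
member 6 (3-4): L=3.2108, (cx,cy)=(0.4363,-0.8998)
member 7 (3-5): L=2.8465, (cx,cy)=(0.9998,0.0193)
member 8 (4-5): L=3.2795, (cx,cy)=(0.4406,0.8977)
member 9 (4-6): L=2.8640, (cx,cy)=(1.0000,0.0000)
member 10 (5-6): L=3.2681, (cx,cy)=(0.4342,-0.9008)
solve A·x = −loads:
  F[0-1] = -1923.3320 N (compression)
  F[0-2] = +1274.8709 N (tension)
  F[1-2] = +1958.3851 N (tension)
  F[1-3] = -1719.9888 N (compression)
  F[2-3] = -1923.7810 N (compression)
  F[2-4] = +3040.4601 N (tension)
  F[3-4] = -1589.6040 N (compression)
  F[3-5] = -2359.5792 N (compression)
  F[4-5] = +2726.5631 N (tension)
  F[4-6] = +1157.7738 N (tension)
  F[5-6] = -2666.4971 N (compression)
  Rx@0 = -475.8500 N
  Ry@0 = +1749.5062 N
  Ry@6 = +2402.0338 N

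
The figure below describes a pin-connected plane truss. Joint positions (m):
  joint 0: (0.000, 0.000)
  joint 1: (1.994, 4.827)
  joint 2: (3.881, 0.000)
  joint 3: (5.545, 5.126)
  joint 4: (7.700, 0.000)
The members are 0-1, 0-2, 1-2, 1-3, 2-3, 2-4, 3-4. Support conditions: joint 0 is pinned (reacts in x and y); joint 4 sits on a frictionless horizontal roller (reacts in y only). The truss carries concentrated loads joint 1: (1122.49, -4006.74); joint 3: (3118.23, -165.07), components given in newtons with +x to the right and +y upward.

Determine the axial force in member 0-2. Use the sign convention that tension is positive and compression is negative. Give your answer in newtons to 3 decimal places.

N=5 nodes, M=7 members, R=3 reactions → 2N=10, M+R=10
member 0 (0-1): L=5.2226, (cx,cy)=(0.3818,0.9242)
member 1 (0-2): L=3.8810, (cx,cy)=(1.0000,0.0000)
member 2 (1-2): L=5.1827, (cx,cy)=(0.3641,-0.9314)
member 3 (1-3): L=3.5636, (cx,cy)=(0.9965,0.0839)
member 4 (2-3): L=5.3893, (cx,cy)=(0.3088,0.9511)
member 5 (2-4): L=3.8190, (cx,cy)=(1.0000,0.0000)
member 6 (3-4): L=5.5606, (cx,cy)=(0.3876,-0.9218)
solve A·x = −loads:
  F[0-1] = -255.1577 N (compression)
  F[0-2] = +4338.1390 N (tension)
  F[1-2] = -4026.5604 N (compression)
  F[1-3] = +247.0076 N (tension)
  F[2-3] = +3942.8319 N (tension)
  F[2-4] = +1654.7094 N (tension)
  F[3-4] = -4269.6622 N (compression)
  Rx@0 = -4240.7200 N
  Ry@0 = +235.8283 N
  Ry@4 = +3935.9817 N

4338.139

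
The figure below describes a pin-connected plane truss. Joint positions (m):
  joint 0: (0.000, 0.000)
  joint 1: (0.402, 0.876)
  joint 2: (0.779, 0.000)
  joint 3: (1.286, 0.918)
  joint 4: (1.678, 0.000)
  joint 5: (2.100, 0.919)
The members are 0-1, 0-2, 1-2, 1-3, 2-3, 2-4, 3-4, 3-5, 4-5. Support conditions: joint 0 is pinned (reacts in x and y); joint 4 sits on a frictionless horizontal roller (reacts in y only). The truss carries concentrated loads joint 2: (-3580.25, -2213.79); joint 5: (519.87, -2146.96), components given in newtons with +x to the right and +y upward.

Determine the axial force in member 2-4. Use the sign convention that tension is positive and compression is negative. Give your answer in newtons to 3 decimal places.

N=6 nodes, M=9 members, R=3 reactions → 2N=12, M+R=12
member 0 (0-1): L=0.9638, (cx,cy)=(0.4171,0.9089)
member 1 (0-2): L=0.7790, (cx,cy)=(1.0000,0.0000)
member 2 (1-2): L=0.9537, (cx,cy)=(0.3953,-0.9185)
member 3 (1-3): L=0.8850, (cx,cy)=(0.9989,0.0475)
member 4 (2-3): L=1.0487, (cx,cy)=(0.4835,0.8754)
member 5 (2-4): L=0.8990, (cx,cy)=(1.0000,0.0000)
member 6 (3-4): L=0.9982, (cx,cy)=(0.3927,-0.9197)
member 7 (3-5): L=0.8140, (cx,cy)=(1.0000,0.0012)
member 8 (4-5): L=1.0113, (cx,cy)=(0.4173,0.9088)
solve A·x = −loads:
  F[0-1] = -397.6311 N (compression)
  F[0-2] = -2894.5347 N (compression)
  F[1-2] = +377.1511 N (tension)
  F[1-3] = -315.2925 N (compression)
  F[2-3] = +2133.2248 N (tension)
  F[2-4] = -196.5118 N (compression)
  F[3-4] = -2012.2002 N (compression)
  F[3-5] = +1506.5939 N (tension)
  F[4-5] = -2364.5316 N (compression)
  Rx@0 = +3060.3800 N
  Ry@0 = +361.3943 N
  Ry@4 = +3999.3557 N

-196.512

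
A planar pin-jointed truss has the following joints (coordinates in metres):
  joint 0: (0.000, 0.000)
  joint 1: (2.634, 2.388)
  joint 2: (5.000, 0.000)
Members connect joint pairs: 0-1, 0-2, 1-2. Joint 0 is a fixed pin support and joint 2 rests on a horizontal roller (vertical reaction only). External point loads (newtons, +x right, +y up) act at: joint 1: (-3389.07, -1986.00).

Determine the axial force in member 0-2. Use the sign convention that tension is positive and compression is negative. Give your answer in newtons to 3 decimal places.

-567.122

N=3 nodes, M=3 members, R=3 reactions → 2N=6, M+R=6
member 0 (0-1): L=3.5553, (cx,cy)=(0.7409,0.6717)
member 1 (0-2): L=5.0000, (cx,cy)=(1.0000,0.0000)
member 2 (1-2): L=3.3616, (cx,cy)=(0.7038,-0.7104)
solve A·x = −loads:
  F[0-1] = -3809.0389 N (compression)
  F[0-2] = -567.1217 N (compression)
  F[1-2] = +805.7686 N (tension)
  Rx@0 = +3389.0700 N
  Ry@0 = +2558.3950 N
  Ry@2 = -572.3950 N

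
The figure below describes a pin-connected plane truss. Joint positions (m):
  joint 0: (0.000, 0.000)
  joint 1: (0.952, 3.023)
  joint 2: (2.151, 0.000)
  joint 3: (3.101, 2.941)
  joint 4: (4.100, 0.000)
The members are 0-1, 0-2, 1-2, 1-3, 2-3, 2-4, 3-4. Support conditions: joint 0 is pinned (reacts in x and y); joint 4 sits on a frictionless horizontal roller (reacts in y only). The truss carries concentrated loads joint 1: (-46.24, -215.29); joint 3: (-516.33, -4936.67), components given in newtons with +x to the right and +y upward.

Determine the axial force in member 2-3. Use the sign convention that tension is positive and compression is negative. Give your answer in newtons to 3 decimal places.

-1682.565

N=5 nodes, M=7 members, R=3 reactions → 2N=10, M+R=10
member 0 (0-1): L=3.1694, (cx,cy)=(0.3004,0.9538)
member 1 (0-2): L=2.1510, (cx,cy)=(1.0000,0.0000)
member 2 (1-2): L=3.2521, (cx,cy)=(0.3687,-0.9296)
member 3 (1-3): L=2.1506, (cx,cy)=(0.9993,-0.0381)
member 4 (2-3): L=3.0906, (cx,cy)=(0.3074,0.9516)
member 5 (2-4): L=1.9490, (cx,cy)=(1.0000,0.0000)
member 6 (3-4): L=3.1060, (cx,cy)=(0.3216,-0.9469)
solve A·x = −loads:
  F[0-1] = -1858.4501 N (compression)
  F[0-2] = -4.3357 N (compression)
  F[1-2] = +1722.4449 N (tension)
  F[1-3] = -1147.8691 N (compression)
  F[2-3] = -1682.5648 N (compression)
  F[2-4] = +1147.8927 N (tension)
  F[3-4] = -3568.9690 N (compression)
  Rx@0 = +562.5700 N
  Ry@0 = +1772.6284 N
  Ry@4 = +3379.3316 N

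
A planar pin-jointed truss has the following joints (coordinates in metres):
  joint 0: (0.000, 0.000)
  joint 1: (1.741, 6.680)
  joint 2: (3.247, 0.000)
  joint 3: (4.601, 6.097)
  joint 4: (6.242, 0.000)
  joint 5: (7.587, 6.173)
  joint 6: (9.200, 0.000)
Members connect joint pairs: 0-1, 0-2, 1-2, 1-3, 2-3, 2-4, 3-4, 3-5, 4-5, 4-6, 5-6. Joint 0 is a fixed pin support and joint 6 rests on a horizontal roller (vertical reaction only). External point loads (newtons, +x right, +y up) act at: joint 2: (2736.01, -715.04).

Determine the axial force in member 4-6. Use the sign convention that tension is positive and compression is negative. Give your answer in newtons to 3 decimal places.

65.942

N=7 nodes, M=11 members, R=3 reactions → 2N=14, M+R=14
member 0 (0-1): L=6.9032, (cx,cy)=(0.2522,0.9677)
member 1 (0-2): L=3.2470, (cx,cy)=(1.0000,0.0000)
member 2 (1-2): L=6.8477, (cx,cy)=(0.2199,-0.9755)
member 3 (1-3): L=2.9188, (cx,cy)=(0.9798,-0.1997)
member 4 (2-3): L=6.2455, (cx,cy)=(0.2168,0.9762)
member 5 (2-4): L=2.9950, (cx,cy)=(1.0000,0.0000)
member 6 (3-4): L=6.3140, (cx,cy)=(0.2599,-0.9656)
member 7 (3-5): L=2.9870, (cx,cy)=(0.9997,0.0254)
member 8 (4-5): L=6.3178, (cx,cy)=(0.2129,0.9771)
member 9 (4-6): L=2.9580, (cx,cy)=(1.0000,0.0000)
member 10 (5-6): L=6.3803, (cx,cy)=(0.2528,-0.9675)
solve A·x = −loads:
  F[0-1] = -478.1336 N (compression)
  F[0-2] = +2856.5971 N (tension)
  F[1-2] = +523.5490 N (tension)
  F[1-3] = -240.5786 N (compression)
  F[2-3] = +209.2871 N (tension)
  F[2-4] = +190.3584 N (tension)
  F[3-4] = -264.5486 N (compression)
  F[3-5] = -121.6417 N (compression)
  F[4-5] = +261.4510 N (tension)
  F[4-6] = +65.9421 N (tension)
  F[5-6] = -260.8356 N (compression)
  Rx@0 = -2736.0100 N
  Ry@0 = +462.6775 N
  Ry@6 = +252.3625 N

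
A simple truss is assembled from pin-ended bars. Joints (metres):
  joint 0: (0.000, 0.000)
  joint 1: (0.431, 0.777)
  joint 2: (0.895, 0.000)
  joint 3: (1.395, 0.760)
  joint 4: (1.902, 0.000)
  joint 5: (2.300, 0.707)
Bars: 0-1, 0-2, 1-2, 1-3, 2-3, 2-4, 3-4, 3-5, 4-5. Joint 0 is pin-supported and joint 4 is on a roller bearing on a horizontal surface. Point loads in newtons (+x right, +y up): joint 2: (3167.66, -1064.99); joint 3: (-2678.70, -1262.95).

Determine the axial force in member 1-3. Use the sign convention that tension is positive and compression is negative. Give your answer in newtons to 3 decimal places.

-2294.683

N=6 nodes, M=9 members, R=3 reactions → 2N=12, M+R=12
member 0 (0-1): L=0.8885, (cx,cy)=(0.4851,0.8745)
member 1 (0-2): L=0.8950, (cx,cy)=(1.0000,0.0000)
member 2 (1-2): L=0.9050, (cx,cy)=(0.5127,-0.8586)
member 3 (1-3): L=0.9641, (cx,cy)=(0.9998,-0.0176)
member 4 (2-3): L=0.9097, (cx,cy)=(0.5496,0.8354)
member 5 (2-4): L=1.0070, (cx,cy)=(1.0000,0.0000)
member 6 (3-4): L=0.9136, (cx,cy)=(0.5550,-0.8319)
member 7 (3-5): L=0.9066, (cx,cy)=(0.9983,-0.0585)
member 8 (4-5): L=0.8113, (cx,cy)=(0.4906,0.8714)
solve A·x = −loads:
  F[0-1] = -2253.7602 N (compression)
  F[0-2] = +1582.1903 N (tension)
  F[1-2] = +2342.6554 N (tension)
  F[1-3] = -2294.6833 N (compression)
  F[2-3] = -1132.7617 N (compression)
  F[2-4] = +238.2110 N (tension)
  F[3-4] = -429.2456 N (compression)
  F[3-5] = -0.0000 N (compression)
  F[4-5] = +0.0000 N (tension)
  Rx@0 = -488.9600 N
  Ry@0 = +1970.8583 N
  Ry@4 = +357.0817 N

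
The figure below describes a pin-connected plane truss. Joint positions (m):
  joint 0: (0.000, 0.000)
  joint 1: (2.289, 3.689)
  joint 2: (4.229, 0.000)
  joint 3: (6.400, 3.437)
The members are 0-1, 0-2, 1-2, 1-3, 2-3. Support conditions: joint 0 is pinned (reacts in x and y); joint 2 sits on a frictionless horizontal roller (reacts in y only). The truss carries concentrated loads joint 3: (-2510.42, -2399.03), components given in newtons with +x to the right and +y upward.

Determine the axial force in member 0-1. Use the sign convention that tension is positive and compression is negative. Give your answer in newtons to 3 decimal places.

N=4 nodes, M=5 members, R=3 reactions → 2N=8, M+R=8
member 0 (0-1): L=4.3415, (cx,cy)=(0.5272,0.8497)
member 1 (0-2): L=4.2290, (cx,cy)=(1.0000,0.0000)
member 2 (1-2): L=4.1680, (cx,cy)=(0.4654,-0.8851)
member 3 (1-3): L=4.1187, (cx,cy)=(0.9981,-0.0612)
member 4 (2-3): L=4.0652, (cx,cy)=(0.5340,0.8455)
solve A·x = −loads:
  F[0-1] = -951.7385 N (compression)
  F[0-2] = -2008.6230 N (compression)
  F[1-2] = +980.0632 N (tension)
  F[1-3] = -959.7653 N (compression)
  F[2-3] = -2907.0013 N (compression)
  Rx@0 = +2510.4200 N
  Ry@0 = +808.7064 N
  Ry@2 = +1590.3236 N

-951.739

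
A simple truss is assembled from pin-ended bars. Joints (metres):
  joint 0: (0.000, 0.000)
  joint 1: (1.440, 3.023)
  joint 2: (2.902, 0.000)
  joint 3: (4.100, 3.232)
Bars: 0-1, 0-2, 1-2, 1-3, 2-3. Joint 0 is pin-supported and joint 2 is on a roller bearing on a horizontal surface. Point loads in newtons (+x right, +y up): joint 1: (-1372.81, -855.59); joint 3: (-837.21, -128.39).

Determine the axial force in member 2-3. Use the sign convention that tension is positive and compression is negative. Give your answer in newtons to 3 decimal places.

-68.775

N=4 nodes, M=5 members, R=3 reactions → 2N=8, M+R=8
member 0 (0-1): L=3.3485, (cx,cy)=(0.4300,0.9028)
member 1 (0-2): L=2.9020, (cx,cy)=(1.0000,0.0000)
member 2 (1-2): L=3.3580, (cx,cy)=(0.4354,-0.9002)
member 3 (1-3): L=2.6682, (cx,cy)=(0.9969,0.0783)
member 4 (2-3): L=3.4469, (cx,cy)=(0.3476,0.9377)
solve A·x = −loads:
  F[0-1] = -3035.5373 N (compression)
  F[0-2] = -904.5887 N (compression)
  F[1-2] = +2022.7880 N (tension)
  F[1-3] = -815.8132 N (compression)
  F[2-3] = -68.7749 N (compression)
  Rx@0 = +2210.0200 N
  Ry@0 = +2740.4992 N
  Ry@2 = -1756.5192 N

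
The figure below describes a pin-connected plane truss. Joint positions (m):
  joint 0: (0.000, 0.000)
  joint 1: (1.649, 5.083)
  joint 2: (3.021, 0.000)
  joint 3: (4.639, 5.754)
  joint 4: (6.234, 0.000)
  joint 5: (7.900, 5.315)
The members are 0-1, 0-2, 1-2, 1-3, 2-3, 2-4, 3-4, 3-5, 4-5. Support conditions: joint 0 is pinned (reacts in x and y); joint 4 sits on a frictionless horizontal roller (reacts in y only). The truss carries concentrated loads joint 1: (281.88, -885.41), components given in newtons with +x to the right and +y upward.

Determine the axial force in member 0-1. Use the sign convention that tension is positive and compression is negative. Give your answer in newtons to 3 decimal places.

N=6 nodes, M=9 members, R=3 reactions → 2N=12, M+R=12
member 0 (0-1): L=5.3438, (cx,cy)=(0.3086,0.9512)
member 1 (0-2): L=3.0210, (cx,cy)=(1.0000,0.0000)
member 2 (1-2): L=5.2649, (cx,cy)=(0.2606,-0.9654)
member 3 (1-3): L=3.0644, (cx,cy)=(0.9757,0.2190)
member 4 (2-3): L=5.9772, (cx,cy)=(0.2707,0.9627)
member 5 (2-4): L=3.2130, (cx,cy)=(1.0000,0.0000)
member 6 (3-4): L=5.9710, (cx,cy)=(0.2671,-0.9637)
member 7 (3-5): L=3.2904, (cx,cy)=(0.9911,-0.1334)
member 8 (4-5): L=5.5700, (cx,cy)=(0.2991,0.9542)
solve A·x = −loads:
  F[0-1] = -442.9869 N (compression)
  F[0-2] = +418.5780 N (tension)
  F[1-2] = -544.9368 N (compression)
  F[1-3] = -283.4499 N (compression)
  F[2-3] = +546.5128 N (tension)
  F[2-4] = +128.6317 N (tension)
  F[3-4] = -481.5402 N (compression)
  F[3-5] = -0.0000 N (compression)
  F[4-5] = +0.0000 N (tension)
  Rx@0 = -281.8800 N
  Ry@0 = +421.3681 N
  Ry@4 = +464.0419 N

-442.987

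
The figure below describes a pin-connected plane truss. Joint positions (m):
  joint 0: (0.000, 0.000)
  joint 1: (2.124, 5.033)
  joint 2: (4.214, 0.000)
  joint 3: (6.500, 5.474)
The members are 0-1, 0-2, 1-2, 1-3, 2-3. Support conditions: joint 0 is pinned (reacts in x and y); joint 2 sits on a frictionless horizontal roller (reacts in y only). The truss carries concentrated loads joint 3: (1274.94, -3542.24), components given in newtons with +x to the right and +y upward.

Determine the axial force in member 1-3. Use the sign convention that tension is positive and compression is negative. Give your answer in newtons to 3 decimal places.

N=4 nodes, M=5 members, R=3 reactions → 2N=8, M+R=8
member 0 (0-1): L=5.4628, (cx,cy)=(0.3888,0.9213)
member 1 (0-2): L=4.2140, (cx,cy)=(1.0000,0.0000)
member 2 (1-2): L=5.4497, (cx,cy)=(0.3835,-0.9235)
member 3 (1-3): L=4.3982, (cx,cy)=(0.9950,0.1003)
member 4 (2-3): L=5.9322, (cx,cy)=(0.3854,0.9228)
solve A·x = −loads:
  F[0-1] = +3883.2807 N (tension)
  F[0-2] = -234.9175 N (compression)
  F[1-2] = -3560.2017 N (compression)
  F[1-3] = +2889.7854 N (tension)
  F[2-3] = -4152.7216 N (compression)
  Rx@0 = -1274.9400 N
  Ry@0 = -3577.7366 N
  Ry@2 = +7119.9766 N

2889.785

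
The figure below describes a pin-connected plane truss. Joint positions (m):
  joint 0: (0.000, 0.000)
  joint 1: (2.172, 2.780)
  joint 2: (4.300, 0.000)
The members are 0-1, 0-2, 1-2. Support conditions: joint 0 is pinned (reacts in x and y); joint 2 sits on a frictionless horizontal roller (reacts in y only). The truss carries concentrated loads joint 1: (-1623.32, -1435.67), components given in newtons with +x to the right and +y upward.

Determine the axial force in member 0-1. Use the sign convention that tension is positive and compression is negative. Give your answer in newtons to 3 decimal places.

-2233.463

N=3 nodes, M=3 members, R=3 reactions → 2N=6, M+R=6
member 0 (0-1): L=3.5279, (cx,cy)=(0.6157,0.7880)
member 1 (0-2): L=4.3000, (cx,cy)=(1.0000,0.0000)
member 2 (1-2): L=3.5010, (cx,cy)=(0.6078,-0.7941)
solve A·x = −loads:
  F[0-1] = -2233.4631 N (compression)
  F[0-2] = -248.2526 N (compression)
  F[1-2] = +408.4233 N (tension)
  Rx@0 = +1623.3200 N
  Ry@0 = +1759.9850 N
  Ry@2 = -324.3150 N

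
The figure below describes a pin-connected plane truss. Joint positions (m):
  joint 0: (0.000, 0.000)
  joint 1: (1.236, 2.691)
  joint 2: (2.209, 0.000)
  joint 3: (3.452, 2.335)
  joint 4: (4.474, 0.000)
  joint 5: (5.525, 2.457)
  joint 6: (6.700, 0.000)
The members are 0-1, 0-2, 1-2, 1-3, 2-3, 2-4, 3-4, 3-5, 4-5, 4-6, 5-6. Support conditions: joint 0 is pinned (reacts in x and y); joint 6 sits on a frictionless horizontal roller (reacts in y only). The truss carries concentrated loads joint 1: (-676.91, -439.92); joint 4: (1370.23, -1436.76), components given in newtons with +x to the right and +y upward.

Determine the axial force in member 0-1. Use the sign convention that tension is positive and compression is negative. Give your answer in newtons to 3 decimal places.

N=7 nodes, M=11 members, R=3 reactions → 2N=14, M+R=14
member 0 (0-1): L=2.9613, (cx,cy)=(0.4174,0.9087)
member 1 (0-2): L=2.2090, (cx,cy)=(1.0000,0.0000)
member 2 (1-2): L=2.8615, (cx,cy)=(0.3400,-0.9404)
member 3 (1-3): L=2.2444, (cx,cy)=(0.9873,-0.1586)
member 4 (2-3): L=2.6452, (cx,cy)=(0.4699,0.8827)
member 5 (2-4): L=2.2650, (cx,cy)=(1.0000,0.0000)
member 6 (3-4): L=2.5489, (cx,cy)=(0.4010,-0.9161)
member 7 (3-5): L=2.0766, (cx,cy)=(0.9983,0.0588)
member 8 (4-5): L=2.6723, (cx,cy)=(0.3933,0.9194)
member 9 (4-6): L=2.2260, (cx,cy)=(1.0000,0.0000)
member 10 (5-6): L=2.7235, (cx,cy)=(0.4314,-0.9021)
solve A·x = −loads:
  F[0-1] = -1219.2718 N (compression)
  F[0-2] = +1202.2284 N (tension)
  F[1-2] = +723.7371 N (tension)
  F[1-3] = -79.0926 N (compression)
  F[2-3] = -771.0413 N (compression)
  F[2-4] = +1810.6347 N (tension)
  F[3-4] = +683.3611 N (tension)
  F[3-5] = -715.6432 N (compression)
  F[4-5] = +881.7956 N (tension)
  F[4-6] = +367.6084 N (tension)
  F[5-6] = -852.0706 N (compression)
  Rx@0 = -693.3200 N
  Ry@0 = +1107.9874 N
  Ry@6 = +768.6926 N

-1219.272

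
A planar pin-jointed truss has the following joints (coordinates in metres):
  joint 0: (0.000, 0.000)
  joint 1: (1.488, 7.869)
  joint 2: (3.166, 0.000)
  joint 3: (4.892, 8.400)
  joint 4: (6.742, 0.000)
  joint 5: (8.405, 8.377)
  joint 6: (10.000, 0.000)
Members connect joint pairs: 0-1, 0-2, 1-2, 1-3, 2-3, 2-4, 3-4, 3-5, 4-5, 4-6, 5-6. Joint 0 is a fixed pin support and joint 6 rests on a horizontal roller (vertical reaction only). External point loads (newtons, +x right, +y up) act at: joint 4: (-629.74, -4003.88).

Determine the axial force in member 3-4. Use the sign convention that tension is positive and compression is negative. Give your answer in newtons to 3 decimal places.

N=7 nodes, M=11 members, R=3 reactions → 2N=14, M+R=14
member 0 (0-1): L=8.0085, (cx,cy)=(0.1858,0.9826)
member 1 (0-2): L=3.1660, (cx,cy)=(1.0000,0.0000)
member 2 (1-2): L=8.0459, (cx,cy)=(0.2086,-0.9780)
member 3 (1-3): L=3.4452, (cx,cy)=(0.9881,0.1541)
member 4 (2-3): L=8.5755, (cx,cy)=(0.2013,0.9795)
member 5 (2-4): L=3.5760, (cx,cy)=(1.0000,0.0000)
member 6 (3-4): L=8.6013, (cx,cy)=(0.2151,-0.9766)
member 7 (3-5): L=3.5131, (cx,cy)=(1.0000,-0.0065)
member 8 (4-5): L=8.5405, (cx,cy)=(0.1947,0.9809)
member 9 (4-6): L=3.2580, (cx,cy)=(1.0000,0.0000)
member 10 (5-6): L=8.5275, (cx,cy)=(0.1870,-0.9824)
solve A·x = −loads:
  F[0-1] = -1327.5814 N (compression)
  F[0-2] = -383.0705 N (compression)
  F[1-2] = +1252.7763 N (tension)
  F[1-3] = -514.0825 N (compression)
  F[2-3] = -1250.8266 N (compression)
  F[2-4] = +129.9550 N (tension)
  F[3-4] = +1342.7551 N (tension)
  F[3-5] = -1048.5221 N (compression)
  F[4-5] = +2745.0954 N (tension)
  F[4-6] = +513.9750 N (tension)
  F[5-6] = -2747.9113 N (compression)
  Rx@0 = +629.7400 N
  Ry@0 = +1304.4641 N
  Ry@6 = +2699.4159 N

1342.755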